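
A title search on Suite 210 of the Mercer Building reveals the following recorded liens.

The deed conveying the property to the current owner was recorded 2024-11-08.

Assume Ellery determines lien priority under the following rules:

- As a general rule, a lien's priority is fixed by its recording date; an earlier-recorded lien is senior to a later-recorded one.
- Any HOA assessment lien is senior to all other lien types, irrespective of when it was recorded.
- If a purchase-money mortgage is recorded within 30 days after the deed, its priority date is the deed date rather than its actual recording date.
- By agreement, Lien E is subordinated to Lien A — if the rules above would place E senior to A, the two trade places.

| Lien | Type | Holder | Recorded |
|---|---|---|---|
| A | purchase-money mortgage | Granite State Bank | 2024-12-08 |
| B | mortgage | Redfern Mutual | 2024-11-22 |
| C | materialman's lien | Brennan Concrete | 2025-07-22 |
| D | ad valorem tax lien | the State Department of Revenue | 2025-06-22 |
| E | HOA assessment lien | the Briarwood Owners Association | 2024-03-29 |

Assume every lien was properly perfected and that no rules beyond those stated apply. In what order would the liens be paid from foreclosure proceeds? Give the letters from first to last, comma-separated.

Effective dates: A's effective date is the deed date, 2024-11-08.
E is an HOA assessment lien and takes priority over every other lien.
The other liens, earliest effective date first: A (2024-11-08), B (2024-11-22), D (2025-06-22), C (2025-07-22).
E is senior to A before the subordination, so the two trade places.

A, E, B, D, C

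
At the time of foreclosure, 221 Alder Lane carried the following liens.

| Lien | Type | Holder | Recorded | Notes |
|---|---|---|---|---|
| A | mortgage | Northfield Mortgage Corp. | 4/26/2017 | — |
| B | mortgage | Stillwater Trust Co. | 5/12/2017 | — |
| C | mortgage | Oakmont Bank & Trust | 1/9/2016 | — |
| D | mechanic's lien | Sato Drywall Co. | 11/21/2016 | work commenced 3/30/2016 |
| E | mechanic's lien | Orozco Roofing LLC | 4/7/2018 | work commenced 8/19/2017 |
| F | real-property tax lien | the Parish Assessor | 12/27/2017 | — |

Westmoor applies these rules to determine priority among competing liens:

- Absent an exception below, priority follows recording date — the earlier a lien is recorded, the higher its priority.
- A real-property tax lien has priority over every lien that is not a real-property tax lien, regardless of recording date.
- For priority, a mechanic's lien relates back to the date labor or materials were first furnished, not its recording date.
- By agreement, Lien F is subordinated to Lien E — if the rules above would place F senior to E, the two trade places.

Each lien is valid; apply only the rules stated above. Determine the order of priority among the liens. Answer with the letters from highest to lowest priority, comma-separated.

E, C, D, A, B, F

Effective dates: D's effective date is 3/30/2016, when work began; E's effective date is 8/19/2017, when work began.
As a real-property tax lien, F is senior to every other lien.
Remaining liens by effective date: C (1/9/2016), D (3/30/2016), A (4/26/2017), B (5/12/2017), E (8/19/2017).
F is senior to E before the subordination, so the two trade places.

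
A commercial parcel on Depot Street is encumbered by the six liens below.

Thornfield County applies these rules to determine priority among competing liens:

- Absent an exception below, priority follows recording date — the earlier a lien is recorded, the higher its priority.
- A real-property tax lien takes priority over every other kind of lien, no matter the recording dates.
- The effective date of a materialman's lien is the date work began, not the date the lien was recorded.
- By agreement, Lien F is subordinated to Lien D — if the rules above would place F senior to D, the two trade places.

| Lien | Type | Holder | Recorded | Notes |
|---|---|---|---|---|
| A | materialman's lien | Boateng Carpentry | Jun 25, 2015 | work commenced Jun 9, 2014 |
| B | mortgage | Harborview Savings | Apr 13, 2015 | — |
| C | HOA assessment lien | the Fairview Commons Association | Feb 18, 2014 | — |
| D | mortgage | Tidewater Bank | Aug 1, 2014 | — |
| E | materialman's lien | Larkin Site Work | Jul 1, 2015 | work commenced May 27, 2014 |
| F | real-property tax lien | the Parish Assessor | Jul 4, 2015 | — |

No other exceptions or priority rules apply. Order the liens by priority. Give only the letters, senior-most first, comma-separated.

First, effective dates: A is treated as recorded Jun 9, 2014, the work-commencement date; E relates back to May 27, 2014 (work commenced).
As a real-property tax lien, F is senior to every other lien.
Among the remaining liens, by effective date: C (Feb 18, 2014), E (May 27, 2014), A (Jun 9, 2014), D (Aug 1, 2014), B (Apr 13, 2015).
F is senior to D before the subordination, so the two trade places.

D, C, E, A, F, B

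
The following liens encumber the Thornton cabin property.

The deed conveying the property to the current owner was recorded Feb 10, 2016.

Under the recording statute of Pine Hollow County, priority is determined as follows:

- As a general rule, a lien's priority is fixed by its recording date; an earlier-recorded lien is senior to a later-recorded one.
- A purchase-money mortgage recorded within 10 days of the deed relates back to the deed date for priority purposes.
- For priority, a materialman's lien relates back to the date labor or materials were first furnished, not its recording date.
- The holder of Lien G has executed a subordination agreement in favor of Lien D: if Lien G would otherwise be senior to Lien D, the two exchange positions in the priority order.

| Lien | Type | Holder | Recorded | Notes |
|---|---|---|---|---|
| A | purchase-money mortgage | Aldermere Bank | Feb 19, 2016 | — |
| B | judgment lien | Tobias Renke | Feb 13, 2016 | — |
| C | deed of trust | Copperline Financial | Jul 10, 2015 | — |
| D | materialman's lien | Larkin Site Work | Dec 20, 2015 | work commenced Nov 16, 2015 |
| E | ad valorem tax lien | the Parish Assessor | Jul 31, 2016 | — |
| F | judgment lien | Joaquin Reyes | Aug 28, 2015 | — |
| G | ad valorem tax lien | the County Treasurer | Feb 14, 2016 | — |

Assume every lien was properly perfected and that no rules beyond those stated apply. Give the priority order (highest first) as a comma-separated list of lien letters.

Effective dates after the stated exceptions: A's effective date is the deed date, Feb 10, 2016; D is treated as recorded Nov 16, 2015, the work-commencement date.
Ordering by effective date: C (Jul 10, 2015), F (Aug 28, 2015), D (Nov 16, 2015), A (Feb 10, 2016), B (Feb 13, 2016), G (Feb 14, 2016), E (Jul 31, 2016).
G already ranks below D; the subordination has no effect.

C, F, D, A, B, G, E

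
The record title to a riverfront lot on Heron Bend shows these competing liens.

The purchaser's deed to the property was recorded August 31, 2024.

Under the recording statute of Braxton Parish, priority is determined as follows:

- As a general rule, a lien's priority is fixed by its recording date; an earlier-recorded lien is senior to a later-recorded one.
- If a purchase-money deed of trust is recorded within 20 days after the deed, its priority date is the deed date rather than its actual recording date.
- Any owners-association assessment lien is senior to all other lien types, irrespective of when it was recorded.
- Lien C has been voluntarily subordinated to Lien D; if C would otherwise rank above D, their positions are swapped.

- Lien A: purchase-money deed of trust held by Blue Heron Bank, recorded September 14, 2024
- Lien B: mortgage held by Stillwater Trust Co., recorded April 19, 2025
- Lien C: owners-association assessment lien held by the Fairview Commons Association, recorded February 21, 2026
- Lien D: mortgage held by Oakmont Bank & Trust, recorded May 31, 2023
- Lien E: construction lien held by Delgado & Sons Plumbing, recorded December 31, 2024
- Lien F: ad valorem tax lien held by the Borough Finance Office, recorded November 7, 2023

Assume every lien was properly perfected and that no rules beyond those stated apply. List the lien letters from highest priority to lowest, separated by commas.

D, C, F, A, E, B

First, effective dates: A was recorded within the 20-day window, so its effective date is the deed date August 31, 2024.
C, as an owners-association assessment lien, has superpriority and ranks first.
Remaining liens by effective date: D (May 31, 2023), F (November 7, 2023), A (August 31, 2024), E (December 31, 2024), B (April 19, 2025).
Because C would otherwise rank above D, the subordination swaps them.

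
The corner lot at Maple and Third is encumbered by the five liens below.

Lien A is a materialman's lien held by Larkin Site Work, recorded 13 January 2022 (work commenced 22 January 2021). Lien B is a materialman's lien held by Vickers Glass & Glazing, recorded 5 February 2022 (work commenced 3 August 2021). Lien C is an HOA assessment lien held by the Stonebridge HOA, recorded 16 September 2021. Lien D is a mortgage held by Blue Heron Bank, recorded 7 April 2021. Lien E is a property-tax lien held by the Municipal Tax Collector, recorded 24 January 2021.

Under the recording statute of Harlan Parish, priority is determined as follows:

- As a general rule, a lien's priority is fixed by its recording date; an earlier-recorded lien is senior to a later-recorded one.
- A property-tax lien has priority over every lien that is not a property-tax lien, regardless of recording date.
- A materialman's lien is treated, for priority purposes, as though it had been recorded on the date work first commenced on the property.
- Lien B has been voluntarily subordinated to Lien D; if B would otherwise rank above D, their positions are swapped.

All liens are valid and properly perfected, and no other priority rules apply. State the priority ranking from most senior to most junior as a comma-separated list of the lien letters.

Effective dates: A relates back to 22 January 2021 (work commenced); B's effective date is 3 August 2021, when work began.
E is a property-tax lien, so it outranks all other liens regardless of date.
Among the remaining liens, by effective date: A (22 January 2021), D (7 April 2021), B (3 August 2021), C (16 September 2021).
Since B is not senior to D, the subordination leaves the order unchanged.

E, A, D, B, C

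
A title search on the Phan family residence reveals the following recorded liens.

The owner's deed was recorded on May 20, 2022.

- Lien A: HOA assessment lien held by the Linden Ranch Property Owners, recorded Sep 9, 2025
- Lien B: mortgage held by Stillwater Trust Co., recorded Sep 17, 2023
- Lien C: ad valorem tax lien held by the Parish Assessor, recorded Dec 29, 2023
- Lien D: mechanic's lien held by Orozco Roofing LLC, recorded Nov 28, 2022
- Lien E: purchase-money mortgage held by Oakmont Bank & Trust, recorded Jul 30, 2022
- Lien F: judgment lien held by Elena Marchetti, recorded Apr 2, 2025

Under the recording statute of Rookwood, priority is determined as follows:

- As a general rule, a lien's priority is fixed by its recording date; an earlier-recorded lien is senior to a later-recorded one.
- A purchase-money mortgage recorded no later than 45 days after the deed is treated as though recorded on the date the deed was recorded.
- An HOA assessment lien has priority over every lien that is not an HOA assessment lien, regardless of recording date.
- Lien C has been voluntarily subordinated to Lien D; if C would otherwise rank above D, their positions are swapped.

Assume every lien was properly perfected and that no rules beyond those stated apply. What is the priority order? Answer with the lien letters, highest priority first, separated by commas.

Adjusting effective dates: E was recorded 71 days after the deed, outside the 45-day window, so it keeps its recording date.
A, as an HOA assessment lien, has superpriority and ranks first.
The other liens, earliest effective date first: E (Jul 30, 2022), D (Nov 28, 2022), B (Sep 17, 2023), C (Dec 29, 2023), F (Apr 2, 2025).
Since C is not senior to D, the subordination leaves the order unchanged.

A, E, D, B, C, F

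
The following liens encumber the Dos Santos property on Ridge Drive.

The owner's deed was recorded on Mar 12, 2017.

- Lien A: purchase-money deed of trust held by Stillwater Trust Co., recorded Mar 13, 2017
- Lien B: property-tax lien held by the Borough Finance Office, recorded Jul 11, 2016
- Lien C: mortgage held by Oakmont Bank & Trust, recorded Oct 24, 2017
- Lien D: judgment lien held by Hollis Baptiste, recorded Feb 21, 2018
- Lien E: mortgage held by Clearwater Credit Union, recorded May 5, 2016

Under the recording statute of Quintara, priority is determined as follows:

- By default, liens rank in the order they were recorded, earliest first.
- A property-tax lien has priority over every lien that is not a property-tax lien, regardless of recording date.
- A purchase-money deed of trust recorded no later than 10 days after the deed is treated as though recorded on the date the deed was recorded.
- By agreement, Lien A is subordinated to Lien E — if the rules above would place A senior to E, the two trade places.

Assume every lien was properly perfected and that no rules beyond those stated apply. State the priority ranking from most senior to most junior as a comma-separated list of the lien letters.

First, effective dates: A relates back to the deed date Mar 12, 2017.
B is a property-tax lien and takes priority over every other lien.
Ordering the rest by effective date: E (May 5, 2016), A (Mar 12, 2017), C (Oct 24, 2017), D (Feb 21, 2018).
A already ranks below E; the subordination has no effect.

B, E, A, C, D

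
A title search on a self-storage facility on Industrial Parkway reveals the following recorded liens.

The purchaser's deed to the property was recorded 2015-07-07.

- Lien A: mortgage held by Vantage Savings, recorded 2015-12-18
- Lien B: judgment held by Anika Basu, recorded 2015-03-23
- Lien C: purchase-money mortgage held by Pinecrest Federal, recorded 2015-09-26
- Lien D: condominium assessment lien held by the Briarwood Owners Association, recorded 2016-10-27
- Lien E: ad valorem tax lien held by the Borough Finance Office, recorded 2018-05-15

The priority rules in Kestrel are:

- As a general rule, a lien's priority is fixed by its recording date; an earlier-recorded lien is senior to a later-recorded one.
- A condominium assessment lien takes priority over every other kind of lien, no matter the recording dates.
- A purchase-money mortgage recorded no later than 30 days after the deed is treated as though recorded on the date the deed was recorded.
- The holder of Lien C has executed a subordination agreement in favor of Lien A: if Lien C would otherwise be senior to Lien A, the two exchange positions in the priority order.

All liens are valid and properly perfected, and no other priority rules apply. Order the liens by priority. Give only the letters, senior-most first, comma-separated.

Effective dates after the stated exceptions: C missed the 30-day window (81 days after the deed), so its recording date stands.
D, as a condominium assessment lien, has superpriority and ranks first.
Among the remaining liens, by effective date: B (2015-03-23), C (2015-09-26), A (2015-12-18), E (2018-05-15).
C is senior to A before the subordination, so the two trade places.

D, B, A, C, E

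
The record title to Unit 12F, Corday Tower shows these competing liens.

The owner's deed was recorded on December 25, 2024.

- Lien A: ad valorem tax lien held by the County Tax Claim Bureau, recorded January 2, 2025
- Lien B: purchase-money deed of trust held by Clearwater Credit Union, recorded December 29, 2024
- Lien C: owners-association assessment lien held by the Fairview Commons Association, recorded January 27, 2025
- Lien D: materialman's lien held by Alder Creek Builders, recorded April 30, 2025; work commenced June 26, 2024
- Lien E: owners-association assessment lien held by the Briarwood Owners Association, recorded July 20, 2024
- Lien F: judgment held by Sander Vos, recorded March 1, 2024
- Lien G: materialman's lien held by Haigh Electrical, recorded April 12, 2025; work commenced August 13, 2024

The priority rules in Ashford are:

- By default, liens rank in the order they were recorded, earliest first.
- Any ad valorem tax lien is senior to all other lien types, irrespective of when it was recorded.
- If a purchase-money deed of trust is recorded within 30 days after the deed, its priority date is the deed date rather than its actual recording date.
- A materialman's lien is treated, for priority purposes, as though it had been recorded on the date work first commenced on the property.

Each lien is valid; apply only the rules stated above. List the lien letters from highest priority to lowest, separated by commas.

Effective dates after the stated exceptions: B's effective date is the deed date, December 25, 2024; D is treated as recorded June 26, 2024, the work-commencement date; G relates back to August 13, 2024 (work commenced).
A, as an ad valorem tax lien, has superpriority and ranks first.
Among the remaining liens, by effective date: F (March 1, 2024), D (June 26, 2024), E (July 20, 2024), G (August 13, 2024), B (December 25, 2024), C (January 27, 2025).

A, F, D, E, G, B, C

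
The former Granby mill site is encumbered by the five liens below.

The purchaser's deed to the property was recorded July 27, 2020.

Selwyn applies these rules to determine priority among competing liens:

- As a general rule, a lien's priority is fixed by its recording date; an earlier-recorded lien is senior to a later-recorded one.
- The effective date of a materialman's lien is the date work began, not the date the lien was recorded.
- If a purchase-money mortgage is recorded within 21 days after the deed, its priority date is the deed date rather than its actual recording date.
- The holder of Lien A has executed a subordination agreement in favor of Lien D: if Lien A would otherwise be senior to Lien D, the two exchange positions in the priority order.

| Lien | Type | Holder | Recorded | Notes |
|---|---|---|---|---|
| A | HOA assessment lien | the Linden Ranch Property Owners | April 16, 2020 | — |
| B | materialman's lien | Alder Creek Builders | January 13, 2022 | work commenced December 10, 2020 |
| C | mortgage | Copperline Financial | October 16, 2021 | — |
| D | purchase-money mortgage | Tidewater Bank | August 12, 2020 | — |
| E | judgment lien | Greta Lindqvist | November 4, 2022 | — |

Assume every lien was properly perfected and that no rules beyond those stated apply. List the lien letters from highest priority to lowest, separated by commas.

First, effective dates: B is treated as recorded December 10, 2020, the work-commencement date; D relates back to the deed date July 27, 2020.
Ordering by effective date: A (April 16, 2020), D (July 27, 2020), B (December 10, 2020), C (October 16, 2021), E (November 4, 2022).
A would otherwise be senior to D, so under the subordination agreement A and D exchange positions.

D, A, B, C, E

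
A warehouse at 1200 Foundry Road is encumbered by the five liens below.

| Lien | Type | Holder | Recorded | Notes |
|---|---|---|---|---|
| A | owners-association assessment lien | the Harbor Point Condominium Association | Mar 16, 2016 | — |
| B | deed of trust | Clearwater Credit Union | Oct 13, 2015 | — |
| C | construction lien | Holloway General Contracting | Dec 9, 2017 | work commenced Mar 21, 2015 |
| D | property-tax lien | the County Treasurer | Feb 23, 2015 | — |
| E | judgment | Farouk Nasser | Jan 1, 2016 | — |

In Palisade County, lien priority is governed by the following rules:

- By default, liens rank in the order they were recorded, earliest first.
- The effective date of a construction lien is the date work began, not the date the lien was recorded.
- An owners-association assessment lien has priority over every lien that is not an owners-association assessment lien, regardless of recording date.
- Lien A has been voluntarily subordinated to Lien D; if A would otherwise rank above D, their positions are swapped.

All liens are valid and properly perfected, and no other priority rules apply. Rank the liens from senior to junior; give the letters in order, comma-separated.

Effective dates: C is treated as recorded Mar 21, 2015, the work-commencement date.
As an owners-association assessment lien, A is senior to every other lien.
The other liens, earliest effective date first: D (Feb 23, 2015), C (Mar 21, 2015), B (Oct 13, 2015), E (Jan 1, 2016).
A is senior to D before the subordination, so the two trade places.

D, A, C, B, E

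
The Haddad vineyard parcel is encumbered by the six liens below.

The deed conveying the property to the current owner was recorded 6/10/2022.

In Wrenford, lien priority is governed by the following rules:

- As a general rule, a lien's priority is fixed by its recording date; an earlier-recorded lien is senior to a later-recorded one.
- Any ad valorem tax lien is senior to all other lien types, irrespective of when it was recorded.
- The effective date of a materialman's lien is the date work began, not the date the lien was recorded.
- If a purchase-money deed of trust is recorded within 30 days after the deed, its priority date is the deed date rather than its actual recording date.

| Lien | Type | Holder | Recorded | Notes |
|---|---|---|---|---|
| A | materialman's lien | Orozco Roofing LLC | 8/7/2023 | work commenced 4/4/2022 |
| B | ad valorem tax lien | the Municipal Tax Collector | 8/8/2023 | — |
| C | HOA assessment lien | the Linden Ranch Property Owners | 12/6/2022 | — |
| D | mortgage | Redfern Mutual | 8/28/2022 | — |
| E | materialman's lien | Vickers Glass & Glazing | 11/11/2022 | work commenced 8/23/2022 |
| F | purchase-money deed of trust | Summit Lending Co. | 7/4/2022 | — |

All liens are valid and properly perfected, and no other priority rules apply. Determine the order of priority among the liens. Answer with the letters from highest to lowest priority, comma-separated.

B, A, F, E, D, C

First, effective dates: A relates back to 4/4/2022 (work commenced); E's effective date is 8/23/2022, when work began; F's effective date is the deed date, 6/10/2022.
B, as an ad valorem tax lien, has superpriority and ranks first.
Ordering the rest by effective date: A (4/4/2022), F (6/10/2022), E (8/23/2022), D (8/28/2022), C (12/6/2022).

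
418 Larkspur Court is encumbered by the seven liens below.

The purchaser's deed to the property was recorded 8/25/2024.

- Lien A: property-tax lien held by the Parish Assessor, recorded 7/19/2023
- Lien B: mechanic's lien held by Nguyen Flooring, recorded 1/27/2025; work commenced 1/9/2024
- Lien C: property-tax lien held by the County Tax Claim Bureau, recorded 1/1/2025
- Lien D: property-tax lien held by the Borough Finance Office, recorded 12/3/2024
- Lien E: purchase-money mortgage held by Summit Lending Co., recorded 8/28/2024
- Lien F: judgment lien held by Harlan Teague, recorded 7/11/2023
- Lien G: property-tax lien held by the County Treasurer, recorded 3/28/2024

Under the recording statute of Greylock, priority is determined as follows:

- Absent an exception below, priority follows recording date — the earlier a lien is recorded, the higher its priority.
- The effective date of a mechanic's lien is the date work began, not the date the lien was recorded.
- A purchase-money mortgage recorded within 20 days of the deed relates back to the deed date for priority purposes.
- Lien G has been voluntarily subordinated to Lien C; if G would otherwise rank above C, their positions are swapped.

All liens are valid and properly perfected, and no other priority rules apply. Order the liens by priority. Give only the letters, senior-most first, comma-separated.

First, effective dates: B relates back to 1/9/2024 (work commenced); E relates back to the deed date 8/25/2024.
By effective date, earliest first: F (7/11/2023), A (7/19/2023), B (1/9/2024), G (3/28/2024), E (8/25/2024), D (12/3/2024), C (1/1/2025).
G is senior to C before the subordination, so the two trade places.

F, A, B, C, E, D, G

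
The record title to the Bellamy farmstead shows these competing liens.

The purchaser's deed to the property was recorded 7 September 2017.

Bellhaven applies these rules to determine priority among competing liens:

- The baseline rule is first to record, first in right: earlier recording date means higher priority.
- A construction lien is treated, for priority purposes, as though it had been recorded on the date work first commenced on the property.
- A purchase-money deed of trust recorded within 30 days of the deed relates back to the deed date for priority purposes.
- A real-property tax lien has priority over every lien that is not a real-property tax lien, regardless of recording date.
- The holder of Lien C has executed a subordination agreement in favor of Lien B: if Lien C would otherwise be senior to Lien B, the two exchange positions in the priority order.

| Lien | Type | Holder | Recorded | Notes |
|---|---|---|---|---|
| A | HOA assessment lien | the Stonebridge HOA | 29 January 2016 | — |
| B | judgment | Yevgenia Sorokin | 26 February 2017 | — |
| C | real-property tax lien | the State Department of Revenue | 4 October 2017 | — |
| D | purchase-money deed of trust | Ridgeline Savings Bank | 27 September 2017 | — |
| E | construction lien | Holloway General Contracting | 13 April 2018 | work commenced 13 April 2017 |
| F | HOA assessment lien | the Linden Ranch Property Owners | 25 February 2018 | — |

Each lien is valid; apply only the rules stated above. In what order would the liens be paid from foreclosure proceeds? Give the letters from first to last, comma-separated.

Adjusting effective dates: D relates back to the deed date 7 September 2017; E is treated as recorded 13 April 2017, the work-commencement date.
C is a real-property tax lien, so it outranks all other liens regardless of date.
Among the remaining liens, by effective date: A (29 January 2016), B (26 February 2017), E (13 April 2017), D (7 September 2017), F (25 February 2018).
The subordination applies — C was senior to B — so C and B swap.

B, A, C, E, D, F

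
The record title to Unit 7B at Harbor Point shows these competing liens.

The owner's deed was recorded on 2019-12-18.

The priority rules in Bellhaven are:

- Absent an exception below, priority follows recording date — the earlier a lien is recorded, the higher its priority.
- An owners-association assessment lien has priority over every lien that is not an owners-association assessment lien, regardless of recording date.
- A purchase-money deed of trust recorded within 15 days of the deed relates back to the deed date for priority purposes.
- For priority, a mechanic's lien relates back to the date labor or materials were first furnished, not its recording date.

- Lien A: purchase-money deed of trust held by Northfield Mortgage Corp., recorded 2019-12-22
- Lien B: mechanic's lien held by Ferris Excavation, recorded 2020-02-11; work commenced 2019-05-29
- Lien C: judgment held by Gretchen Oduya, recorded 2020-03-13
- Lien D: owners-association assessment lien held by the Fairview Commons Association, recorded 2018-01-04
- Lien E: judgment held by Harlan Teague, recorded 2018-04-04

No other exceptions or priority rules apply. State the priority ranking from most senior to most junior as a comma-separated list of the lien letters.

Effective dates: A was recorded within the 15-day window, so its effective date is the deed date 2019-12-18; B's effective date is 2019-05-29, when work began.
D is an owners-association assessment lien and takes priority over every other lien.
Among the remaining liens, by effective date: E (2018-04-04), B (2019-05-29), A (2019-12-18), C (2020-03-13).

D, E, B, A, C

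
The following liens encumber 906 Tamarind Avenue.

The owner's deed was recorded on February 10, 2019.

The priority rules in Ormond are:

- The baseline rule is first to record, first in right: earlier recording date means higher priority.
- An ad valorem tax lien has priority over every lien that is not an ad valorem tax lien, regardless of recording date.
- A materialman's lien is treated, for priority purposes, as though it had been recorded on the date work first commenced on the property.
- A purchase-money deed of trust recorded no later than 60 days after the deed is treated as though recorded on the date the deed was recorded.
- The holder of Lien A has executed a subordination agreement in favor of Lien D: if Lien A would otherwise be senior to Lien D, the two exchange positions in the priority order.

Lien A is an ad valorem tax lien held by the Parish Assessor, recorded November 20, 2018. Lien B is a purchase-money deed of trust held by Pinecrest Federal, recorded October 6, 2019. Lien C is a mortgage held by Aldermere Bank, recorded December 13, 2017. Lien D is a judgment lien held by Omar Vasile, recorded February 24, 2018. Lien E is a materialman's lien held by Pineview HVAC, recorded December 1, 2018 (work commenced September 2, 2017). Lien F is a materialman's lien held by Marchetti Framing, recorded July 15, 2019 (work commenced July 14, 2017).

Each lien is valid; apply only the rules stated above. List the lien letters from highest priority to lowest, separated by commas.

D, F, E, C, A, B

First, effective dates: B was recorded 238 days after the deed, outside the 60-day window, so it keeps its recording date; E relates back to September 2, 2017 (work commenced); F is treated as recorded July 14, 2017, the work-commencement date.
A, as an ad valorem tax lien, has superpriority and ranks first.
Among the remaining liens, by effective date: F (July 14, 2017), E (September 2, 2017), C (December 13, 2017), D (February 24, 2018), B (October 6, 2019).
A is senior to D before the subordination, so the two trade places.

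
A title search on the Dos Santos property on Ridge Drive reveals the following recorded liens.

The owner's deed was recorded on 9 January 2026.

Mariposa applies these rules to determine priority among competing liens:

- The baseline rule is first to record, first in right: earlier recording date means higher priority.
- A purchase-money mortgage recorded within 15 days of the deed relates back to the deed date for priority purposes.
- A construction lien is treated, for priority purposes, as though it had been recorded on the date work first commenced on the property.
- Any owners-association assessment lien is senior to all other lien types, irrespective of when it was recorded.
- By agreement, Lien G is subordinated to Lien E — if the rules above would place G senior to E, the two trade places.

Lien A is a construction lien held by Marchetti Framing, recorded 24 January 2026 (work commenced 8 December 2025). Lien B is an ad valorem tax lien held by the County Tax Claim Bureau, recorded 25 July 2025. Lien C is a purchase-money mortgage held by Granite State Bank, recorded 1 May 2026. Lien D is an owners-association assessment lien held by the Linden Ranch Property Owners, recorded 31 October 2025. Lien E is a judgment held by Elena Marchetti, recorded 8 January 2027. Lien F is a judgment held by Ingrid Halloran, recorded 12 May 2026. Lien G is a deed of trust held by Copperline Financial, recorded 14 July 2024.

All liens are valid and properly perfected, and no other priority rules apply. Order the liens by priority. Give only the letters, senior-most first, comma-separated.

D, E, B, A, C, F, G

First, effective dates: A's effective date is 8 December 2025, when work began; C missed the 15-day window (112 days after the deed), so its recording date stands.
As an owners-association assessment lien, D is senior to every other lien.
Among the remaining liens, by effective date: G (14 July 2024), B (25 July 2025), A (8 December 2025), C (1 May 2026), F (12 May 2026), E (8 January 2027).
Because G would otherwise rank above E, the subordination swaps them.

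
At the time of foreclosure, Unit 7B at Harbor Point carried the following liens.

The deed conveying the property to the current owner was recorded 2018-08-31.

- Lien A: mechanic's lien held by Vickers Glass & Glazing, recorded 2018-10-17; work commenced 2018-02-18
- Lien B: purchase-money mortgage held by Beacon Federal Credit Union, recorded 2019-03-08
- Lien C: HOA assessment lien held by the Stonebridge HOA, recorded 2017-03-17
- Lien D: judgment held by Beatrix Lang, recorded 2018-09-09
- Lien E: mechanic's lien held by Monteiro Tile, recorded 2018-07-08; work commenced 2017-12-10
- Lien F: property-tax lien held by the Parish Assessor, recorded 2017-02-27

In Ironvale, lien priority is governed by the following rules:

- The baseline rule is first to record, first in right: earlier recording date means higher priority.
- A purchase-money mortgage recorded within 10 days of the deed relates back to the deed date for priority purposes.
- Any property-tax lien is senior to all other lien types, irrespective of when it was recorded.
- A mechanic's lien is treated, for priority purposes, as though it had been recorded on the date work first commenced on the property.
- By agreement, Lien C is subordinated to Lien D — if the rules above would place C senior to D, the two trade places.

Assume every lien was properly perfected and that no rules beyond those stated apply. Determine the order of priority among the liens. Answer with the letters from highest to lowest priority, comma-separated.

Effective dates after the stated exceptions: A is treated as recorded 2018-02-18, the work-commencement date; B missed the 10-day window (189 days after the deed), so its recording date stands; E's effective date is 2017-12-10, when work began.
F is a property-tax lien and takes priority over every other lien.
Ordering the rest by effective date: C (2017-03-17), E (2017-12-10), A (2018-02-18), D (2018-09-09), B (2019-03-08).
The subordination applies — C was senior to D — so C and D swap.

F, D, E, A, C, B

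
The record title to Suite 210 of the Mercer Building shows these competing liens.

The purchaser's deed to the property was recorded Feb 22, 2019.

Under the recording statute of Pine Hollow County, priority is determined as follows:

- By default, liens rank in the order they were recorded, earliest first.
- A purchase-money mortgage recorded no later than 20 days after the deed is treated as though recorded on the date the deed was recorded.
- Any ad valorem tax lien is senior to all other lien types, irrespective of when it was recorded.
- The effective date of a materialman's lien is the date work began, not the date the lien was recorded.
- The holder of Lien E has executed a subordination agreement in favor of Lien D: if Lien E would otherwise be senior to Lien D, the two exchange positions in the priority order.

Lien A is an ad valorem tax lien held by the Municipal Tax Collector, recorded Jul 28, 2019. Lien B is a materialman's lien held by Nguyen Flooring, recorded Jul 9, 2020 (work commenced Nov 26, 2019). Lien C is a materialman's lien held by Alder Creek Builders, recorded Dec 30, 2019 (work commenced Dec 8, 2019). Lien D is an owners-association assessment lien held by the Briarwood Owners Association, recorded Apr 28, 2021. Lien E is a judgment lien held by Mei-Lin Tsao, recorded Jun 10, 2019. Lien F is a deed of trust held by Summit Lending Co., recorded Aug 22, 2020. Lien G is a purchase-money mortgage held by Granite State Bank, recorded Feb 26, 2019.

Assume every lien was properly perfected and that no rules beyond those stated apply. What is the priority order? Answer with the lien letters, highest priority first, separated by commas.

A, G, D, B, C, F, E

Adjusting effective dates: B is treated as recorded Nov 26, 2019, the work-commencement date; C's effective date is Dec 8, 2019, when work began; G relates back to the deed date Feb 22, 2019.
A is an ad valorem tax lien, so it outranks all other liens regardless of date.
Remaining liens by effective date: G (Feb 22, 2019), E (Jun 10, 2019), B (Nov 26, 2019), C (Dec 8, 2019), F (Aug 22, 2020), D (Apr 28, 2021).
E is senior to D before the subordination, so the two trade places.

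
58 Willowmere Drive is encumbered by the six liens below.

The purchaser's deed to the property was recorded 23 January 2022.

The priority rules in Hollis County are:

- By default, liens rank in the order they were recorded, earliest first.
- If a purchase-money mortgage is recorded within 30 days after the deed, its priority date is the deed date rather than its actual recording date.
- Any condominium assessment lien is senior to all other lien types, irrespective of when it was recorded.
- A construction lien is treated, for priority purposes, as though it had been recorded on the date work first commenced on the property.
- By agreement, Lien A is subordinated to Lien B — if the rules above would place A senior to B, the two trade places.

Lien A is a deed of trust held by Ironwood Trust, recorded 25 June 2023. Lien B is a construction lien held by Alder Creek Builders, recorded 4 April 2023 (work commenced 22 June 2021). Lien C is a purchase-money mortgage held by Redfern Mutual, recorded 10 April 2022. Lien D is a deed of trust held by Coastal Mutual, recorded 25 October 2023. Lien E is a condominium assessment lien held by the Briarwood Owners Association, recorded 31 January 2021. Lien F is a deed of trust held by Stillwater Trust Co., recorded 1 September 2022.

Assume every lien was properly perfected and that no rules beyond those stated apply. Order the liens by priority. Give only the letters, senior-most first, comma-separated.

Effective dates after the stated exceptions: B relates back to 22 June 2021 (work commenced); C was recorded 77 days after the deed, outside the 30-day window, so it keeps its recording date.
As a condominium assessment lien, E is senior to every other lien.
The other liens, earliest effective date first: B (22 June 2021), C (10 April 2022), F (1 September 2022), A (25 June 2023), D (25 October 2023).
A already ranks below B; the subordination has no effect.

E, B, C, F, A, D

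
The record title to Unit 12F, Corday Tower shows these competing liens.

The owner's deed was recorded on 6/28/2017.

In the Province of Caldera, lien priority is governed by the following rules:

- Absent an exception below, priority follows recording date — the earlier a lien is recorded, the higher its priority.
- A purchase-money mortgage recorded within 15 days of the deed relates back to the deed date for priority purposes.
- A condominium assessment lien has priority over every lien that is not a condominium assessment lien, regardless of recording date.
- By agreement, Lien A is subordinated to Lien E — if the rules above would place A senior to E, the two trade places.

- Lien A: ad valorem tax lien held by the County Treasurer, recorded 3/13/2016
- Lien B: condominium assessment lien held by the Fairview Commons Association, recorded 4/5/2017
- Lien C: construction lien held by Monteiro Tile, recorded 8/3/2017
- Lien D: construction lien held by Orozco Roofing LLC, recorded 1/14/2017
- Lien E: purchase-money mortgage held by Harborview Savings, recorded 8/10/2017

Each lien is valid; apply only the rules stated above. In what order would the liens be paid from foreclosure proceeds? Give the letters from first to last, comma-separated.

B, E, D, C, A

Effective dates: E was recorded 43 days after the deed, outside the 15-day window, so it keeps its recording date.
B is a condominium assessment lien and takes priority over every other lien.
The other liens, earliest effective date first: A (3/13/2016), D (1/14/2017), C (8/3/2017), E (8/10/2017).
A would otherwise be senior to E, so under the subordination agreement A and E exchange positions.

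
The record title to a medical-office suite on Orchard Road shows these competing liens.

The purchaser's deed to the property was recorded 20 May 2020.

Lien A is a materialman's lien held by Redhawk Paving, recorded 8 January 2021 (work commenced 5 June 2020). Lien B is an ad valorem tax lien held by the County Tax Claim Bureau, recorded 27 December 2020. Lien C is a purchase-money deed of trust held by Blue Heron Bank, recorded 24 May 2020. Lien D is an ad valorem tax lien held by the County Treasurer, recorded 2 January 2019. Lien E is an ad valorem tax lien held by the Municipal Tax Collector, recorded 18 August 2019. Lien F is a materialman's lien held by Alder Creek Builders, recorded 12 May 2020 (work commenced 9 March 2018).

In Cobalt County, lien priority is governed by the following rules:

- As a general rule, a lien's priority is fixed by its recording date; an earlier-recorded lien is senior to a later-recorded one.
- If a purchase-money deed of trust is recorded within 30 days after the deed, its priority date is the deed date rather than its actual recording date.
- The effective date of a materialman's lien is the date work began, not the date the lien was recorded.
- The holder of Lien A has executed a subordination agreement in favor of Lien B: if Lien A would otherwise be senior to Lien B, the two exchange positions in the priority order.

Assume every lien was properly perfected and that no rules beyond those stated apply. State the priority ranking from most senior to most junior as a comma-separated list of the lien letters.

F, D, E, C, B, A

First, effective dates: A's effective date is 5 June 2020, when work began; C was recorded within the 30-day window, so its effective date is the deed date 20 May 2020; F is treated as recorded 9 March 2018, the work-commencement date.
By effective date, earliest first: F (9 March 2018), D (2 January 2019), E (18 August 2019), C (20 May 2020), A (5 June 2020), B (27 December 2020).
Because A would otherwise rank above B, the subordination swaps them.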